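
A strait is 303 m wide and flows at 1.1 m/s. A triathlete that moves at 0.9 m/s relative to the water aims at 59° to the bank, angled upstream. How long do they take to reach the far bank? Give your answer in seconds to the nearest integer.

393 s

The component of the triathlete's velocity perpendicular to the bank is 0.9 × sin 59° = 0.771 m/s.
Only the cross-stream component determines the crossing time; the current contributes nothing perpendicular to the bank.
Time = 303 / 0.771 = 392.767 s.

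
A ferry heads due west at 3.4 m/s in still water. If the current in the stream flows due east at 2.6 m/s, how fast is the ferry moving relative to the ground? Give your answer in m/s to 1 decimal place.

0.8 m/s

Taking east as x and north as y: velocity relative to the water = (-3.400, 0.000) m/s; the water relative to ground = (2.600, 0.000) m/s.
Velocity relative to ground = (-3.400, 0.000) + (2.600, 0.000) = (-0.800, 0.000) m/s.
Speed = |(-0.800, 0.000)| = 0.800 m/s.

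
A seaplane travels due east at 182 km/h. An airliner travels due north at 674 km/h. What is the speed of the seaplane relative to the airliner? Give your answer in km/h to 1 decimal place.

698.1 km/h

Taking east as x and north as y: seaplane velocity = (182.000, 0.000) km/h; airliner velocity = (0.000, 674.000) km/h.
Velocity of seaplane relative to airliner = (182.000, 0.000) − (0.000, 674.000) = (182.000, -674.000) km/h.
Magnitude = |(182.000, -674.000)| = 698.140 km/h.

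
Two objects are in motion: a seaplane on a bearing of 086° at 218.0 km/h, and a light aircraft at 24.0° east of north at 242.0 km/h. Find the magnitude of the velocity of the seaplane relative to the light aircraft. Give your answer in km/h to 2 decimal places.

237.81 km/h

Taking east as x and north as y: seaplane velocity = (217.469, 15.207) km/h; light aircraft velocity = (98.430, 221.078) km/h.
Velocity of seaplane relative to light aircraft = (217.469, 15.207) − (98.430, 221.078) = (119.039, -205.871) km/h.
Magnitude = |(119.039, -205.871)| = 237.809 km/h.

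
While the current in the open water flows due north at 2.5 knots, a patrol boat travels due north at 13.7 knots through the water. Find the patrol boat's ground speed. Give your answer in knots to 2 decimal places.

Taking east as x and north as y: velocity relative to the water = (0.000, 13.700) knots; the water relative to ground = (0.000, 2.500) knots.
Velocity relative to ground = (0.000, 13.700) + (0.000, 2.500) = (0.000, 16.200) knots.
Speed = |(0.000, 16.200)| = 16.200 knots.

16.20 knots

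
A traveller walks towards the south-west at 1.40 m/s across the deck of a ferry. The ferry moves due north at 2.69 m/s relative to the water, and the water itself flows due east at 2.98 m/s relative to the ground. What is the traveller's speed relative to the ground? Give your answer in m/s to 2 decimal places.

2.62 m/s

In east/north components (m/s): traveller relative to ferry = (-0.990, -0.990); ferry relative to water = (0.000, 2.690); water relative to ground = (2.980, 0.000).
Sum = (1.990, 1.700) m/s.
Speed = |(1.990, 1.700)| = 2.617 m/s.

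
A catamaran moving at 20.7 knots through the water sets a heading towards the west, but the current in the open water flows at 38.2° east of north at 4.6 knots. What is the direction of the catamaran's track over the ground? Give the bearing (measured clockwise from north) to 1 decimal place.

Taking east as x and north as y: velocity relative to the water = (-20.700, 0.000) knots; the water relative to ground = (2.845, 3.615) knots.
Velocity relative to ground = (-20.700, 0.000) + (2.845, 3.615) = (-17.855, 3.615) knots.
Bearing = atan2(-17.86, 3.61) = 281.45° clockwise from north.

281.4°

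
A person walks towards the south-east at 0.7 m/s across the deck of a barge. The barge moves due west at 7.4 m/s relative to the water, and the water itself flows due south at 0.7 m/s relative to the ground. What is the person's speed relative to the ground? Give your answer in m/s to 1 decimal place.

In east/north components (m/s): person relative to barge = (0.495, -0.495); barge relative to water = (-7.400, 0.000); water relative to ground = (0.000, -0.700).
Sum = (-6.905, -1.195) m/s.
Speed = |(-6.905, -1.195)| = 7.008 m/s.

7.0 m/s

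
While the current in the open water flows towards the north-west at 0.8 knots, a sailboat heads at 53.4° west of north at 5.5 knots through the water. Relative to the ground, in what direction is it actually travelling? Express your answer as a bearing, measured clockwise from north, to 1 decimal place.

Taking east as x and north as y: velocity relative to the water = (-4.415, 3.279) knots; the water relative to ground = (-0.566, 0.566) knots.
Velocity relative to ground = (-4.415, 3.279) + (-0.566, 0.566) = (-4.981, 3.845) knots.
Bearing = atan2(-4.98, 3.84) = 307.66° clockwise from north.

307.7°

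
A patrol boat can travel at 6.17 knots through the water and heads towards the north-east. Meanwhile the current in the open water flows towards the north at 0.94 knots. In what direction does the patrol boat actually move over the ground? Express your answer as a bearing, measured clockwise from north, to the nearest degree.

Taking east as x and north as y: velocity relative to the water = (4.363, 4.363) knots; the water relative to ground = (0.000, 0.940) knots.
Velocity relative to ground = (4.363, 4.363) + (0.000, 0.940) = (4.363, 5.303) knots.
Bearing = atan2(4.36, 5.30) = 39.45° clockwise from north.

039°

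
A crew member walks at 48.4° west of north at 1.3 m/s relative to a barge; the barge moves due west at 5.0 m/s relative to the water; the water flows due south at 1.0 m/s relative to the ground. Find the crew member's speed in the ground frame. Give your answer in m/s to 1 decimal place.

In east/north components (m/s): crew member relative to barge = (-0.972, 0.863); barge relative to water = (-5.000, 0.000); water relative to ground = (0.000, -1.000).
Sum = (-5.972, -0.137) m/s.
Speed = |(-5.972, -0.137)| = 5.974 m/s.

6.0 m/s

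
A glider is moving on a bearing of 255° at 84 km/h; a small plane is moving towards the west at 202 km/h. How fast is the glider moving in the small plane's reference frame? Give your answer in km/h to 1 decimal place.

Taking east as x and north as y: glider velocity = (-81.138, -21.741) km/h; small plane velocity = (-202.000, 0.000) km/h.
Velocity of glider relative to small plane = (-81.138, -21.741) − (-202.000, 0.000) = (120.862, -21.741) km/h.
Magnitude = |(120.862, -21.741)| = 122.802 km/h.

122.8 km/h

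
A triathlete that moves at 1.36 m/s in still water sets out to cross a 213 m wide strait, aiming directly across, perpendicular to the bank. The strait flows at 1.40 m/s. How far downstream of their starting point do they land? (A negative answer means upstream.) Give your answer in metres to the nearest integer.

219 m

Perpendicular speed = 1.360 m/s; crossing time = 213 / 1.360 = 156.618 s.
Net downstream speed = 1.400 m/s.
Drift = 1.400 × 156.618 = 219.265 m (downstream).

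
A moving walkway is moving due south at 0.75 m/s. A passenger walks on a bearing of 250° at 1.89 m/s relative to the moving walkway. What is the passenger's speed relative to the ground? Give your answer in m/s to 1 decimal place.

2.3 m/s

Taking east as x and north as y: moving walkway velocity = (0.000, -0.750) m/s; passenger velocity relative to moving walkway = (-1.776, -0.646) m/s.
Velocity relative to ground = (0.000, -0.750) + (-1.776, -0.646) = (-1.776, -1.396) m/s.
Speed = |(-1.776, -1.396)| = 2.259 m/s.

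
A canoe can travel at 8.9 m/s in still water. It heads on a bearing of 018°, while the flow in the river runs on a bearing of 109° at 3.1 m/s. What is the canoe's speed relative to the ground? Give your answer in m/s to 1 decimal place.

9.4 m/s

Taking east as x and north as y: velocity relative to the water = (2.750, 8.464) m/s; the water relative to ground = (2.931, -1.009) m/s.
Velocity relative to ground = (2.750, 8.464) + (2.931, -1.009) = (5.681, 7.455) m/s.
Speed = |(5.681, 7.455)| = 9.373 m/s.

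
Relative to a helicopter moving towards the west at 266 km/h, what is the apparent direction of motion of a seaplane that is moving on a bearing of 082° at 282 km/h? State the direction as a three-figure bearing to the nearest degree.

086°

Taking east as x and north as y: seaplane velocity = (279.256, 39.247) km/h; helicopter velocity = (-266.000, 0.000) km/h.
Velocity of seaplane relative to helicopter = (279.256, 39.247) − (-266.000, 0.000) = (545.256, 39.247) km/h.
Bearing = atan2(545.26, 39.25) = 85.88° clockwise from north.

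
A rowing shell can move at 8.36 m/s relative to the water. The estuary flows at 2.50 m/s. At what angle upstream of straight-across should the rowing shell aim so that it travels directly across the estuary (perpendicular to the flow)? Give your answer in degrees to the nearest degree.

17°

To cancel the current, the upstream component of the rowing shell's velocity must equal the flow: 8.36 sin θ = 2.50.
sin θ = 2.50 / 8.36 = 0.2990.
θ = arcsin(0.2990) = 17.400°.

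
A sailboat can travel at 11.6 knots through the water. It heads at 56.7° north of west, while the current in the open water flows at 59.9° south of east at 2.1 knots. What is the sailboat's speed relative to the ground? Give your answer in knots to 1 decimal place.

9.5 knots

Taking east as x and north as y: velocity relative to the water = (-6.369, 9.695) knots; the water relative to ground = (1.053, -1.817) knots.
Velocity relative to ground = (-6.369, 9.695) + (1.053, -1.817) = (-5.315, 7.879) knots.
Speed = |(-5.315, 7.879)| = 9.504 knots.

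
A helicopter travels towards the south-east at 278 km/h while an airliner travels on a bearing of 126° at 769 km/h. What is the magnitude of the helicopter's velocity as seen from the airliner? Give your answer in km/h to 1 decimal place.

Taking east as x and north as y: helicopter velocity = (196.576, -196.576) km/h; airliner velocity = (622.134, -452.007) km/h.
Velocity of helicopter relative to airliner = (196.576, -196.576) − (622.134, -452.007) = (-425.558, 255.431) km/h.
Magnitude = |(-425.558, 255.431)| = 496.332 km/h.

496.3 km/h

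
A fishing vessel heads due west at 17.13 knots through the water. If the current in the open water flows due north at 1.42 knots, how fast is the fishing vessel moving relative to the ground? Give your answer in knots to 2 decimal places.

17.19 knots

Taking east as x and north as y: velocity relative to the water = (-17.130, 0.000) knots; the water relative to ground = (0.000, 1.420) knots.
Velocity relative to ground = (-17.130, 0.000) + (0.000, 1.420) = (-17.130, 1.420) knots.
Speed = |(-17.130, 1.420)| = 17.189 knots.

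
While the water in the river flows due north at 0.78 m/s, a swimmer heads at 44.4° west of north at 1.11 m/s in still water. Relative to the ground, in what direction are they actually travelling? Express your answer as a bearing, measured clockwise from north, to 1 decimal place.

333.7°

Taking east as x and north as y: velocity relative to the water = (-0.777, 0.793) m/s; the water relative to ground = (0.000, 0.780) m/s.
Velocity relative to ground = (-0.777, 0.793) + (0.000, 0.780) = (-0.777, 1.573) m/s.
Bearing = atan2(-0.78, 1.57) = 333.72° clockwise from north.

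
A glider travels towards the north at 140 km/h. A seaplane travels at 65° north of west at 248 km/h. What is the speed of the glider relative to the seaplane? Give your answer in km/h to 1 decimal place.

134.8 km/h

Taking east as x and north as y: glider velocity = (0.000, 140.000) km/h; seaplane velocity = (-104.809, 224.764) km/h.
Velocity of glider relative to seaplane = (0.000, 140.000) − (-104.809, 224.764) = (104.809, -84.764) km/h.
Magnitude = |(104.809, -84.764)| = 134.796 km/h.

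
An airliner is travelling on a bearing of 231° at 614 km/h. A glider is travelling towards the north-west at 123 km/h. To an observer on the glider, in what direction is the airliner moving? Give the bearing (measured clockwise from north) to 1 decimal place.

Taking east as x and north as y: airliner velocity = (-477.168, -386.403) km/h; glider velocity = (-86.974, 86.974) km/h.
Velocity of airliner relative to glider = (-477.168, -386.403) − (-86.974, 86.974) = (-390.193, -473.377) km/h.
Bearing = atan2(-390.19, -473.38) = 219.50° clockwise from north.

219.5°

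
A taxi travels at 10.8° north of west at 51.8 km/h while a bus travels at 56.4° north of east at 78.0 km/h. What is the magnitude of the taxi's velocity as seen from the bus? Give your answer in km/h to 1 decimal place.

109.1 km/h

Taking east as x and north as y: taxi velocity = (-50.882, 9.706) km/h; bus velocity = (43.165, 64.968) km/h.
Velocity of taxi relative to bus = (-50.882, 9.706) − (43.165, 64.968) = (-94.047, -55.262) km/h.
Magnitude = |(-94.047, -55.262)| = 109.081 km/h.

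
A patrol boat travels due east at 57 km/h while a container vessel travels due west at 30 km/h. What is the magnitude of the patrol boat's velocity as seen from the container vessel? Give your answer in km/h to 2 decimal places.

Taking east as x and north as y: patrol boat velocity = (57.000, 0.000) km/h; container vessel velocity = (-30.000, 0.000) km/h.
Velocity of patrol boat relative to container vessel = (57.000, 0.000) − (-30.000, 0.000) = (87.000, 0.000) km/h.
Magnitude = |(87.000, 0.000)| = 87.000 km/h.

87.00 km/h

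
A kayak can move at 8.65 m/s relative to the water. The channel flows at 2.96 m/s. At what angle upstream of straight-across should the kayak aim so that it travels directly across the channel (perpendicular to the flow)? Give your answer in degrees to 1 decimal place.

20.0°

To cancel the current, the upstream component of the kayak's velocity must equal the flow: 8.65 sin θ = 2.96.
sin θ = 2.96 / 8.65 = 0.3422.
θ = arcsin(0.3422) = 20.011°.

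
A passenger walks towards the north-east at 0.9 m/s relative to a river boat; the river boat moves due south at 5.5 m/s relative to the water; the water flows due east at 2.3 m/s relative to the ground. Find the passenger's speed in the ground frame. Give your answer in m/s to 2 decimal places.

In east/north components (m/s): passenger relative to river boat = (0.636, 0.636); river boat relative to water = (0.000, -5.500); water relative to ground = (2.300, 0.000).
Sum = (2.936, -4.864) m/s.
Speed = |(2.936, -4.864)| = 5.681 m/s.

5.68 m/s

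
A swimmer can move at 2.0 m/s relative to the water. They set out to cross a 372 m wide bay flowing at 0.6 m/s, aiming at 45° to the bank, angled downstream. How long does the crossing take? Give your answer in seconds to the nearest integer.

263 s

The component of the swimmer's velocity perpendicular to the bank is 2.0 × sin 45° = 1.414 m/s.
The current is parallel to the bank, so it does not affect the crossing time.
Time = 372 / 1.414 = 263.044 s.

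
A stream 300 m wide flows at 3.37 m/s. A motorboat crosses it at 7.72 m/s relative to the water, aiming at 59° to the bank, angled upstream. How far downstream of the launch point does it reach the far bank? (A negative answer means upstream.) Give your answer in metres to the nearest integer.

-27 m

Perpendicular speed = 6.617 m/s; crossing time = 300 / 6.617 = 45.335 s.
Net downstream speed = -0.606 m/s.
Drift = -0.606 × 45.335 = -27.478 m (upstream).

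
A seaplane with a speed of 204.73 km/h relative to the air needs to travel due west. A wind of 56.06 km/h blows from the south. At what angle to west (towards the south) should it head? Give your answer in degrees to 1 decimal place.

15.9°

The wind pushes perpendicular to the desired track; the heading must have a component into the wind equal to 56.06 km/h: 204.73 sin θ = 56.06.
sin θ = 0.2738, so θ = 15.892°.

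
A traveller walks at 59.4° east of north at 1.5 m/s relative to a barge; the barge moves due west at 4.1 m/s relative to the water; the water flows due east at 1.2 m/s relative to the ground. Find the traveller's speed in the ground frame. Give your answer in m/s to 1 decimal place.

1.8 m/s

In east/north components (m/s): traveller relative to barge = (1.291, 0.764); barge relative to water = (-4.100, 0.000); water relative to ground = (1.200, 0.000).
Sum = (-1.609, 0.764) m/s.
Speed = |(-1.609, 0.764)| = 1.781 m/s.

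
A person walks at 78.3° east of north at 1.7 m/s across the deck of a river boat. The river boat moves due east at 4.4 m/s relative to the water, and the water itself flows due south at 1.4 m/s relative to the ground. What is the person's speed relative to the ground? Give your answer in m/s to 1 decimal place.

In east/north components (m/s): person relative to river boat = (1.665, 0.345); river boat relative to water = (4.400, 0.000); water relative to ground = (0.000, -1.400).
Sum = (6.065, -1.055) m/s.
Speed = |(6.065, -1.055)| = 6.156 m/s.

6.2 m/s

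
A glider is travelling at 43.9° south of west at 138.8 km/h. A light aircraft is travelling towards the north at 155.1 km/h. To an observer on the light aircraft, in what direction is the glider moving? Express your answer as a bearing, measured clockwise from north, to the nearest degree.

202°

Taking east as x and north as y: glider velocity = (-100.012, -96.244) km/h; light aircraft velocity = (0.000, 155.100) km/h.
Velocity of glider relative to light aircraft = (-100.012, -96.244) − (0.000, 155.100) = (-100.012, -251.344) km/h.
Bearing = atan2(-100.01, -251.34) = 201.70° clockwise from north.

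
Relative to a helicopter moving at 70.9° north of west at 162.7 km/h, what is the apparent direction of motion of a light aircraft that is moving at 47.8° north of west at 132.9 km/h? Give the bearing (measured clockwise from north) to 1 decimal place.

Taking east as x and north as y: light aircraft velocity = (-89.272, 98.453) km/h; helicopter velocity = (-53.238, 153.743) km/h.
Velocity of light aircraft relative to helicopter = (-89.272, 98.453) − (-53.238, 153.743) = (-36.033, -55.290) km/h.
Bearing = atan2(-36.03, -55.29) = 213.09° clockwise from north.

213.1°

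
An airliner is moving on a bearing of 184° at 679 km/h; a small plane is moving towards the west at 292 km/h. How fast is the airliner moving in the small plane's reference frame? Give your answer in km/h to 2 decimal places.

720.17 km/h

Taking east as x and north as y: airliner velocity = (-47.365, -677.346) km/h; small plane velocity = (-292.000, 0.000) km/h.
Velocity of airliner relative to small plane = (-47.365, -677.346) − (-292.000, 0.000) = (244.635, -677.346) km/h.
Magnitude = |(244.635, -677.346)| = 720.169 km/h.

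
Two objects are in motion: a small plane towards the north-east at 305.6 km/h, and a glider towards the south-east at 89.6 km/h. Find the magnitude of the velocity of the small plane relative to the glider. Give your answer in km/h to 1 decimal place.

Taking east as x and north as y: small plane velocity = (216.092, 216.092) km/h; glider velocity = (63.357, -63.357) km/h.
Velocity of small plane relative to glider = (216.092, 216.092) − (63.357, -63.357) = (152.735, 279.449) km/h.
Magnitude = |(152.735, 279.449)| = 318.464 km/h.

318.5 km/h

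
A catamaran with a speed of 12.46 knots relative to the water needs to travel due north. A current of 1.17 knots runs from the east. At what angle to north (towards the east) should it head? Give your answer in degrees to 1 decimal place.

5.4°

The current pushes perpendicular to the desired track; the heading must have a component into the current equal to 1.17 knots: 12.46 sin θ = 1.17.
sin θ = 0.0939, so θ = 5.388°.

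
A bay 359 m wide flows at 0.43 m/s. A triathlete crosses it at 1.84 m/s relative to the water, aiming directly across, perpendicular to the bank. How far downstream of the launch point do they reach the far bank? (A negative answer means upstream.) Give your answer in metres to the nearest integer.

Perpendicular speed = 1.840 m/s; crossing time = 359 / 1.840 = 195.109 s.
Net downstream speed = 0.430 m/s.
Drift = 0.430 × 195.109 = 83.897 m (downstream).

84 m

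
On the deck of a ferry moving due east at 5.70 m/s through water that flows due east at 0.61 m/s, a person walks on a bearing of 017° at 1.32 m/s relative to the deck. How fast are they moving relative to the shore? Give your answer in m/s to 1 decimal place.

In east/north components (m/s): person relative to ferry = (0.386, 1.262); ferry relative to water = (5.700, 0.000); water relative to ground = (0.610, 0.000).
Sum = (6.696, 1.262) m/s.
Speed = |(6.696, 1.262)| = 6.814 m/s.

6.8 m/s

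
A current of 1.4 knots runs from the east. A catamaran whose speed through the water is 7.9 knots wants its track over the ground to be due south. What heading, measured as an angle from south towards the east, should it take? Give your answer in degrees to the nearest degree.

The current pushes perpendicular to the desired track; the heading must have a component into the current equal to 1.4 knots: 7.9 sin θ = 1.4.
sin θ = 0.1772, so θ = 10.208°.

10°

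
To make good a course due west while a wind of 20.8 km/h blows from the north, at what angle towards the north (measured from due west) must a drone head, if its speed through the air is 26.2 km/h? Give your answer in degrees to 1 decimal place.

52.6°

The wind pushes perpendicular to the desired track; the heading must have a component into the wind equal to 20.8 km/h: 26.2 sin θ = 20.8.
sin θ = 0.7939, so θ = 52.551°.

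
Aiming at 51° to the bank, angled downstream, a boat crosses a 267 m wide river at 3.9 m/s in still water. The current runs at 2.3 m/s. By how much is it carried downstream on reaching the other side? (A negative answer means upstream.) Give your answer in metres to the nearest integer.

419 m

Perpendicular speed = 3.031 m/s; crossing time = 267 / 3.031 = 88.094 s.
Net downstream speed = 4.754 m/s.
Drift = 4.754 × 88.094 = 418.827 m (downstream).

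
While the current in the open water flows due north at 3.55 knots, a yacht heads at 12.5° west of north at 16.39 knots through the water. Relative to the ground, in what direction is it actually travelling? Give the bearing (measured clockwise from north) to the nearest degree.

350°

Taking east as x and north as y: velocity relative to the water = (-3.547, 16.001) knots; the water relative to ground = (0.000, 3.550) knots.
Velocity relative to ground = (-3.547, 16.001) + (0.000, 3.550) = (-3.547, 19.551) knots.
Bearing = atan2(-3.55, 19.55) = 349.72° clockwise from north.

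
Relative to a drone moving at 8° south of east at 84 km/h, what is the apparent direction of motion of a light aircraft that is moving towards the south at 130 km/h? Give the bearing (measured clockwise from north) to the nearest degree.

215°

Taking east as x and north as y: light aircraft velocity = (0.000, -130.000) km/h; drone velocity = (83.183, -11.691) km/h.
Velocity of light aircraft relative to drone = (0.000, -130.000) − (83.183, -11.691) = (-83.183, -118.309) km/h.
Bearing = atan2(-83.18, -118.31) = 215.11° clockwise from north.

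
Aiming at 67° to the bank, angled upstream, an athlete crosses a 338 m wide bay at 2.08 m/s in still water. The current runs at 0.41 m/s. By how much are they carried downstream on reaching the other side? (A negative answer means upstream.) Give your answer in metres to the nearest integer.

-71 m

Perpendicular speed = 1.915 m/s; crossing time = 338 / 1.915 = 176.534 s.
Net downstream speed = -0.403 m/s.
Drift = -0.403 × 176.534 = -71.094 m (upstream).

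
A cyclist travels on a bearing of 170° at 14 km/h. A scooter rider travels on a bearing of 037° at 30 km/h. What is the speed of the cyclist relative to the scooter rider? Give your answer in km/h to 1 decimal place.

Taking east as x and north as y: cyclist velocity = (2.431, -13.787) km/h; scooter rider velocity = (18.054, 23.959) km/h.
Velocity of cyclist relative to scooter rider = (2.431, -13.787) − (18.054, 23.959) = (-15.623, -37.746) km/h.
Magnitude = |(-15.623, -37.746)| = 40.852 km/h.

40.9 km/h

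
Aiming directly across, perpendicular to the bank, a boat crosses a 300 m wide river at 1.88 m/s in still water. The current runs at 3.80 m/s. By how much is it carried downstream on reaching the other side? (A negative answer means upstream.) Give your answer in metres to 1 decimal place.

606.4 m

Perpendicular speed = 1.880 m/s; crossing time = 300 / 1.880 = 159.574 s.
Net downstream speed = 3.800 m/s.
Drift = 3.800 × 159.574 = 606.383 m (downstream).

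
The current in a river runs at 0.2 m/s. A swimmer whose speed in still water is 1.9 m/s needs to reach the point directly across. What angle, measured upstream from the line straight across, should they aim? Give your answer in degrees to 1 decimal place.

To cancel the current, the upstream component of the swimmer's velocity must equal the flow: 1.9 sin θ = 0.2.
sin θ = 0.2 / 1.9 = 0.1053.
θ = arcsin(0.1053) = 6.042°.

6.0°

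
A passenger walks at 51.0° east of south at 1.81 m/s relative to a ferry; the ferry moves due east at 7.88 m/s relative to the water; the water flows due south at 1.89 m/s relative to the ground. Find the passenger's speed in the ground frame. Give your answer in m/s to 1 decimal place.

9.8 m/s

In east/north components (m/s): passenger relative to ferry = (1.407, -1.139); ferry relative to water = (7.880, 0.000); water relative to ground = (0.000, -1.890).
Sum = (9.287, -3.029) m/s.
Speed = |(9.287, -3.029)| = 9.768 m/s.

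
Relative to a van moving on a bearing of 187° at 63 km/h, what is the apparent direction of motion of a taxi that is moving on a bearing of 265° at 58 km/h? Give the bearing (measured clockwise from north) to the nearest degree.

Taking east as x and north as y: taxi velocity = (-57.779, -5.055) km/h; van velocity = (-7.678, -62.530) km/h.
Velocity of taxi relative to van = (-57.779, -5.055) − (-7.678, -62.530) = (-50.102, 57.475) km/h.
Bearing = atan2(-50.10, 57.48) = 318.92° clockwise from north.

319°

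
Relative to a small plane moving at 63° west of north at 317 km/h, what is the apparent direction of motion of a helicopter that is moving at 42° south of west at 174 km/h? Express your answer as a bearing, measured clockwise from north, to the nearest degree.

150°

Taking east as x and north as y: helicopter velocity = (-129.307, -116.429) km/h; small plane velocity = (-282.449, 143.915) km/h.
Velocity of helicopter relative to small plane = (-129.307, -116.429) − (-282.449, 143.915) = (153.142, -260.344) km/h.
Bearing = atan2(153.14, -260.34) = 149.53° clockwise from north.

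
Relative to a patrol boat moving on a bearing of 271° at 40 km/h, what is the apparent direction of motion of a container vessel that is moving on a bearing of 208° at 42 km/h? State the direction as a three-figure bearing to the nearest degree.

Taking east as x and north as y: container vessel velocity = (-19.718, -37.084) km/h; patrol boat velocity = (-39.994, 0.698) km/h.
Velocity of container vessel relative to patrol boat = (-19.718, -37.084) − (-39.994, 0.698) = (20.276, -37.782) km/h.
Bearing = atan2(20.28, -37.78) = 151.78° clockwise from north.

152°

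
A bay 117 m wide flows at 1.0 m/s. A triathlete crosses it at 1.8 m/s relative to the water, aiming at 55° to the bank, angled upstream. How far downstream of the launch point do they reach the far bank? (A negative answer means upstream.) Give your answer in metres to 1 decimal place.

Perpendicular speed = 1.474 m/s; crossing time = 117 / 1.474 = 79.350 s.
Net downstream speed = -0.032 m/s.
Drift = -0.032 × 79.350 = -2.574 m (upstream).

-2.6 m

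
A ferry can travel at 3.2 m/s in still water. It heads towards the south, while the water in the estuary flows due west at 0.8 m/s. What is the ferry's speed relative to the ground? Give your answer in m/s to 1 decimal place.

Taking east as x and north as y: velocity relative to the water = (0.000, -3.200) m/s; the water relative to ground = (-0.800, 0.000) m/s.
Velocity relative to ground = (0.000, -3.200) + (-0.800, 0.000) = (-0.800, -3.200) m/s.
Speed = |(-0.800, -3.200)| = 3.298 m/s.

3.3 m/s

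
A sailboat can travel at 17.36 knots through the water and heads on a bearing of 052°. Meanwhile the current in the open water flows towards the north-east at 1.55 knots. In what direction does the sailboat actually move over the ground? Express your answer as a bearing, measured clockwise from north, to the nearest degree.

051°

Taking east as x and north as y: velocity relative to the water = (13.680, 10.688) knots; the water relative to ground = (1.096, 1.096) knots.
Velocity relative to ground = (13.680, 10.688) + (1.096, 1.096) = (14.776, 11.784) knots.
Bearing = atan2(14.78, 11.78) = 51.43° clockwise from north.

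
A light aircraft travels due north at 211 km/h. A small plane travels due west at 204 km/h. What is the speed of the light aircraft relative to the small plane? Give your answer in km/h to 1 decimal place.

293.5 km/h

Taking east as x and north as y: light aircraft velocity = (0.000, 211.000) km/h; small plane velocity = (-204.000, 0.000) km/h.
Velocity of light aircraft relative to small plane = (0.000, 211.000) − (-204.000, 0.000) = (204.000, 211.000) km/h.
Magnitude = |(204.000, 211.000)| = 293.491 km/h.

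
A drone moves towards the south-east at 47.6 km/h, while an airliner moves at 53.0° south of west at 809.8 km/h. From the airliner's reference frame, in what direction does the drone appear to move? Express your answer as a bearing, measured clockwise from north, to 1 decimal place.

040.4°

Taking east as x and north as y: drone velocity = (33.658, -33.658) km/h; airliner velocity = (-487.350, -646.735) km/h.
Velocity of drone relative to airliner = (33.658, -33.658) − (-487.350, -646.735) = (521.008, 613.077) km/h.
Bearing = atan2(521.01, 613.08) = 40.36° clockwise from north.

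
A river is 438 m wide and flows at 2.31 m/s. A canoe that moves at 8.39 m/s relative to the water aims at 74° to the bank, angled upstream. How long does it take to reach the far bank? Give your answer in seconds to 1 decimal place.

The component of the canoe's velocity perpendicular to the bank is 8.39 × sin 74° = 8.065 m/s.
The current is parallel to the bank, so it does not affect the crossing time.
Time = 438 / 8.065 = 54.309 s.

54.3 s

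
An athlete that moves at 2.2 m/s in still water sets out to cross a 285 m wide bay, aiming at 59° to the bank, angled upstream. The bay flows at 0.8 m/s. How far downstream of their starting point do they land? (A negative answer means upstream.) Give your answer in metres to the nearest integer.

-50 m

Perpendicular speed = 1.886 m/s; crossing time = 285 / 1.886 = 151.132 s.
Net downstream speed = -0.333 m/s.
Drift = -0.333 × 151.132 = -50.340 m (upstream).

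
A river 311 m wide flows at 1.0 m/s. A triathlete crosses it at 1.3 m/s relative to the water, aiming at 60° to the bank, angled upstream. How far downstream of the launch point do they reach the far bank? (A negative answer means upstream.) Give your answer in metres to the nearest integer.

Perpendicular speed = 1.126 m/s; crossing time = 311 / 1.126 = 276.240 s.
Net downstream speed = 0.350 m/s.
Drift = 0.350 × 276.240 = 96.684 m (downstream).

97 m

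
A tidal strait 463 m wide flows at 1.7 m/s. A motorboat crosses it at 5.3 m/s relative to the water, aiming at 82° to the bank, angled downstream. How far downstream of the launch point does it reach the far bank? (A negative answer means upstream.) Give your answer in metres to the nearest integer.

Perpendicular speed = 5.248 m/s; crossing time = 463 / 5.248 = 88.217 s.
Net downstream speed = 2.438 m/s.
Drift = 2.438 × 88.217 = 215.039 m (downstream).

215 m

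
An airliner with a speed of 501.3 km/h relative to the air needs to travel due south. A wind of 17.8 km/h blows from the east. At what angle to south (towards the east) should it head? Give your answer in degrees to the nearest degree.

The wind pushes perpendicular to the desired track; the heading must have a component into the wind equal to 17.8 km/h: 501.3 sin θ = 17.8.
sin θ = 0.0355, so θ = 2.035°.

2°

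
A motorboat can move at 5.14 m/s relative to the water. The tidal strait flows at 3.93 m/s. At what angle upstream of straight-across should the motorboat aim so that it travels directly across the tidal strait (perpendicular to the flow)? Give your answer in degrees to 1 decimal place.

To cancel the current, the upstream component of the motorboat's velocity must equal the flow: 5.14 sin θ = 3.93.
sin θ = 3.93 / 5.14 = 0.7646.
θ = arcsin(0.7646) = 49.871°.

49.9°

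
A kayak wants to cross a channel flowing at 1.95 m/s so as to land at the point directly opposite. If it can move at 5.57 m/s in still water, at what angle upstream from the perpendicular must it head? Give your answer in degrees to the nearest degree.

20°

To cancel the current, the upstream component of the kayak's velocity must equal the flow: 5.57 sin θ = 1.95.
sin θ = 1.95 / 5.57 = 0.3501.
θ = arcsin(0.3501) = 20.493°.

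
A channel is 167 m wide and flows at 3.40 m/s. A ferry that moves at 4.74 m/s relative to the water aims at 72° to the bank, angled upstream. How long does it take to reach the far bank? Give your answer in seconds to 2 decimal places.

The component of the ferry's velocity perpendicular to the bank is 4.74 × sin 72° = 4.508 m/s.
The current is parallel to the bank, so it does not affect the crossing time.
Time = 167 / 4.508 = 37.045 s.

37.05 s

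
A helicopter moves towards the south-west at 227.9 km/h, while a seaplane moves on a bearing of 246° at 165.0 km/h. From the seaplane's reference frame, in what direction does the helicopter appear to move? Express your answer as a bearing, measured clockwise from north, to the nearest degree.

186°

Taking east as x and north as y: helicopter velocity = (-161.150, -161.150) km/h; seaplane velocity = (-150.735, -67.112) km/h.
Velocity of helicopter relative to seaplane = (-161.150, -161.150) − (-150.735, -67.112) = (-10.415, -94.038) km/h.
Bearing = atan2(-10.41, -94.04) = 186.32° clockwise from north.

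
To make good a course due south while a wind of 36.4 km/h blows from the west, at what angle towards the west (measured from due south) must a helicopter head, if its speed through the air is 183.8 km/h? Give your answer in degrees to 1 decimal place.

11.4°

The wind pushes perpendicular to the desired track; the heading must have a component into the wind equal to 36.4 km/h: 183.8 sin θ = 36.4.
sin θ = 0.1980, so θ = 11.422°.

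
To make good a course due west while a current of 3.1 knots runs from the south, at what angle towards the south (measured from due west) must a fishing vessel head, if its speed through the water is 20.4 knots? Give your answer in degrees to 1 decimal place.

8.7°

The current pushes perpendicular to the desired track; the heading must have a component into the current equal to 3.1 knots: 20.4 sin θ = 3.1.
sin θ = 0.1520, so θ = 8.741°.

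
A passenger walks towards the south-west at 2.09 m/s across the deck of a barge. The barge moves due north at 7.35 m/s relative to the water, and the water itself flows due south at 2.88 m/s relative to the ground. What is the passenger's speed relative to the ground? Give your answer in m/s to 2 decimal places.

3.34 m/s

In east/north components (m/s): passenger relative to barge = (-1.478, -1.478); barge relative to water = (0.000, 7.350); water relative to ground = (0.000, -2.880).
Sum = (-1.478, 2.992) m/s.
Speed = |(-1.478, 2.992)| = 3.337 m/s.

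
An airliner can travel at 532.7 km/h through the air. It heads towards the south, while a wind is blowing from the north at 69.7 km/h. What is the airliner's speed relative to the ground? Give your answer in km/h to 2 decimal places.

Taking east as x and north as y: velocity relative to the air = (0.000, -532.700) km/h; the air relative to ground = (0.000, -69.700) km/h.
Velocity relative to ground = (0.000, -532.700) + (0.000, -69.700) = (0.000, -602.400) km/h.
Speed = |(0.000, -602.400)| = 602.400 km/h.

602.40 km/h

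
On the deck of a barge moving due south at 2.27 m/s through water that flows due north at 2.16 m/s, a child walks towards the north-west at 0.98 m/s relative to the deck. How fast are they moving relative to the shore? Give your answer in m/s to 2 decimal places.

In east/north components (m/s): child relative to barge = (-0.693, 0.693); barge relative to water = (0.000, -2.270); water relative to ground = (0.000, 2.160).
Sum = (-0.693, 0.583) m/s.
Speed = |(-0.693, 0.583)| = 0.906 m/s.

0.91 m/s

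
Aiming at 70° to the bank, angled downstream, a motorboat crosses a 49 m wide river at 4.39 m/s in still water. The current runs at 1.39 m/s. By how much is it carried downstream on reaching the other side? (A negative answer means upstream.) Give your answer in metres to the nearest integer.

Perpendicular speed = 4.125 m/s; crossing time = 49 / 4.125 = 11.878 s.
Net downstream speed = 2.891 m/s.
Drift = 2.891 × 11.878 = 34.345 m (downstream).

34 m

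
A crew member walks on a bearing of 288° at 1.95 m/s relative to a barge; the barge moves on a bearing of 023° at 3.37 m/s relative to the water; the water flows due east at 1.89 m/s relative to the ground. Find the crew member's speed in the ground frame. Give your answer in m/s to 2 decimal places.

3.94 m/s

In east/north components (m/s): crew member relative to barge = (-1.855, 0.603); barge relative to water = (1.317, 3.102); water relative to ground = (1.890, 0.000).
Sum = (1.352, 3.705) m/s.
Speed = |(1.352, 3.705)| = 3.944 m/s.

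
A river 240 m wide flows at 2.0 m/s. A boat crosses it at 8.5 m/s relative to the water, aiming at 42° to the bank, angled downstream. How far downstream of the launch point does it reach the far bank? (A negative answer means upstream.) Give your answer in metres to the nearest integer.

351 m

Perpendicular speed = 5.688 m/s; crossing time = 240 / 5.688 = 42.197 s.
Net downstream speed = 8.317 m/s.
Drift = 8.317 × 42.197 = 350.941 m (downstream).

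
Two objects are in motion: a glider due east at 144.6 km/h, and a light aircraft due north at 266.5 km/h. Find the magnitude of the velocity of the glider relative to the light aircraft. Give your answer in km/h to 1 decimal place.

303.2 km/h

Taking east as x and north as y: glider velocity = (144.600, 0.000) km/h; light aircraft velocity = (0.000, 266.500) km/h.
Velocity of glider relative to light aircraft = (144.600, 0.000) − (0.000, 266.500) = (144.600, -266.500) km/h.
Magnitude = |(144.600, -266.500)| = 303.202 km/h.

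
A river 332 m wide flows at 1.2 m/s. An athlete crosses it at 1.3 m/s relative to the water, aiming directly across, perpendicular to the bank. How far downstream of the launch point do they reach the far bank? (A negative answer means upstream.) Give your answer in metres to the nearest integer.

Perpendicular speed = 1.300 m/s; crossing time = 332 / 1.300 = 255.385 s.
Net downstream speed = 1.200 m/s.
Drift = 1.200 × 255.385 = 306.462 m (downstream).

306 m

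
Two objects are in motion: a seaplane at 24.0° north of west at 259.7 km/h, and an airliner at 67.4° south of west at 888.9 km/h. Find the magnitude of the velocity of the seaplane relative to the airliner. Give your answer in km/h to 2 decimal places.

Taking east as x and north as y: seaplane velocity = (-237.248, 105.630) km/h; airliner velocity = (-341.600, -820.642) km/h.
Velocity of seaplane relative to airliner = (-237.248, 105.630) − (-341.600, -820.642) = (104.352, 926.271) km/h.
Magnitude = |(104.352, 926.271)| = 932.131 km/h.

932.13 km/h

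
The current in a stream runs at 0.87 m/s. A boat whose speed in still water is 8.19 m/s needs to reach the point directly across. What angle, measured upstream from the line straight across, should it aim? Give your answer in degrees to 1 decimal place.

To cancel the current, the upstream component of the boat's velocity must equal the flow: 8.19 sin θ = 0.87.
sin θ = 0.87 / 8.19 = 0.1062.
θ = arcsin(0.1062) = 6.098°.

6.1°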